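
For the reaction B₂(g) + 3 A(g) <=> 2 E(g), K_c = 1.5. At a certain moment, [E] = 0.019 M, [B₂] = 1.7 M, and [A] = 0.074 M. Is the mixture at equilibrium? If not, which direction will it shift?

no; Q < K, reaction proceeds forward

Q_c = [E]² / ([B₂]·[A]³) = (0.019)² / ((1.7)·(0.074)³) = 0.52
Q_c = 0.52 < K_c = 1.5: net forward reaction.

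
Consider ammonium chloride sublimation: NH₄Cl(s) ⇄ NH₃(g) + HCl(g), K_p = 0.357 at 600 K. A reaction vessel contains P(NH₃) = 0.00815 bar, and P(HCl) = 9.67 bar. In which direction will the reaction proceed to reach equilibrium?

(NH₄Cl is a pure solid — omitted from Q_p.)
Q_p = P(NH₃)·P(HCl) = (0.00815)·(9.67) = 0.0788
Q_p = 0.0788 < K_p = 0.357, so the forward reaction proceeds.

in the forward direction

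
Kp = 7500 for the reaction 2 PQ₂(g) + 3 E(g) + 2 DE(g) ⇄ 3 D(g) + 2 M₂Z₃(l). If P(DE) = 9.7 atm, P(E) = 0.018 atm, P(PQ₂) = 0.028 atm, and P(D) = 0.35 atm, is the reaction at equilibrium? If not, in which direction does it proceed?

to the left

(M₂Z₃ is a pure liquid — omitted from Qp.)
Qp = P(D)³ / (P(PQ₂)²·P(E)³·P(DE)²) = (0.35)³ / ((0.028)²·(0.018)³·(9.7)²) = 1.0e5
Qp = 1.0e5 > Kp = 7500, so the reverse reaction proceeds.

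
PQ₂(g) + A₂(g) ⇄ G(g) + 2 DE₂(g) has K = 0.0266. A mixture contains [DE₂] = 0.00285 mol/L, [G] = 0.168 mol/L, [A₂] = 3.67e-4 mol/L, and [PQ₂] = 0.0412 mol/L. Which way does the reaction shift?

toward reactants

Q = [G]·[DE₂]² / ([PQ₂]·[A₂]) = (0.168)·(0.00285)² / ((0.0412)·(3.67e-4)) = 0.0902
Q = 0.0902 > K = 0.0266, so the reverse reaction proceeds.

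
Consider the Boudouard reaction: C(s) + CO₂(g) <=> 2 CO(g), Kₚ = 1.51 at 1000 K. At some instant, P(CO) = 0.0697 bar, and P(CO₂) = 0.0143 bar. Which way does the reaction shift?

(C is a pure solid — omitted from Qₚ.)
Qₚ = P(CO)² / P(CO₂) = (0.0697)² / (0.0143) = 0.340
Qₚ = 0.340 < Kₚ = 1.51, so the forward reaction proceeds.

toward products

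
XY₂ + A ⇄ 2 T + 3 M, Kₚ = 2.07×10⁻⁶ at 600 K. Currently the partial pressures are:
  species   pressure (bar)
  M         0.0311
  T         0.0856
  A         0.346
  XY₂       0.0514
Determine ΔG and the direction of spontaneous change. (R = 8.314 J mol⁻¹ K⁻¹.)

ΔG = 8.93 kJ/mol; the forward reaction is non-spontaneous

Qₚ = P(T)²·P(M)³ / (P(XY₂)·P(A)) = (0.0856)²·(0.0311)³ / ((0.0514)·(0.346)) = 1.24×10⁻⁵
ΔG = RT ln(Qₚ/Kₚ) = (8.314 J mol⁻¹ K⁻¹)(600 K) × ln(1.24×10⁻⁵/2.07×10⁻⁶)
   = (4.988 kJ/mol)(1.790) = 8.93 kJ/mol
ΔG > 0, so the forward reaction is non-spontaneous (proceeds in reverse).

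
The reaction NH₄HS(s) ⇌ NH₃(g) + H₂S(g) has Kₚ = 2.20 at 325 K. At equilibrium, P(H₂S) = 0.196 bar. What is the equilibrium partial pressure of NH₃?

P(NH₃) = 11.2 bar

(NH₄HS is a pure solid — omitted from Kₚ.)
At equilibrium, Kₚ = P(NH₃)·P(H₂S) = 2.20.
(P(NH₃))·(0.196) = 2.20
P(NH₃) = 11.2 bar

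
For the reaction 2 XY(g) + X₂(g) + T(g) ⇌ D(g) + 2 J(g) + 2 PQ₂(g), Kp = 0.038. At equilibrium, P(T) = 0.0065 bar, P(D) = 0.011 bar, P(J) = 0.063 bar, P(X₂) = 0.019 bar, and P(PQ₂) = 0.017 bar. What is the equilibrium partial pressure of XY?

At equilibrium, Kp = P(D)·P(J)²·P(PQ₂)² / (P(XY)²·P(X₂)·P(T)) = 0.038.
(0.011)·(0.063)²·(0.017)² / ((P(XY))²·(0.019)·(0.0065)) = 0.038
P(XY)² = 0.00269 ⇒ P(XY) = 0.052 bar

P(XY) = 0.052 bar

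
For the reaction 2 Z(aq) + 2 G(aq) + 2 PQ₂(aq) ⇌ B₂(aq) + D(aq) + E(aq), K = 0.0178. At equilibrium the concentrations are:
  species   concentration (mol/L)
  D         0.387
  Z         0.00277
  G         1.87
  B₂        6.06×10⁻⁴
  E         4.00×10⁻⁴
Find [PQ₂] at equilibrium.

[PQ₂] = 0.443 mol/L

At equilibrium, K = [B₂]·[D]·[E] / ([Z]²·[G]²·[PQ₂]²) = 0.0178.
(6.06×10⁻⁴)·(0.387)·(4.00×10⁻⁴) / ((0.00277)²·(1.87)²·([PQ₂])²) = 0.0178
[PQ₂]² = 0.196 ⇒ [PQ₂] = 0.443 mol/L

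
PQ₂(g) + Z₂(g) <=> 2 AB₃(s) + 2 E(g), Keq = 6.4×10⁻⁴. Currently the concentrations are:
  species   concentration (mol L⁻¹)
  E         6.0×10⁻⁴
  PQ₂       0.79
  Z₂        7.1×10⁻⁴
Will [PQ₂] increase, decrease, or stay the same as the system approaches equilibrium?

stay the same

(AB₃ is a pure solid — omitted from Q.)
Q = [E]² / ([PQ₂]·[Z₂]) = (6.0×10⁻⁴)² / ((0.79)·(7.1×10⁻⁴)) = 6.4×10⁻⁴
Q = 6.4×10⁻⁴ = Keq; the system is at equilibrium.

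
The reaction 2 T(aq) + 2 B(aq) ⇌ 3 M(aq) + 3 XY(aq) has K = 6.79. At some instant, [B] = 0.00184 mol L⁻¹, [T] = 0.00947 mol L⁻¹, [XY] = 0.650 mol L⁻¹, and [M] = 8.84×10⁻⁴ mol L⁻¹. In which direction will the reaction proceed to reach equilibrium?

toward products

Q = [M]³·[XY]³ / ([T]²·[B]²) = (8.84×10⁻⁴)³·(0.650)³ / ((0.00947)²·(0.00184)²) = 0.625
Q = 0.625 < K = 6.79, so the forward reaction proceeds.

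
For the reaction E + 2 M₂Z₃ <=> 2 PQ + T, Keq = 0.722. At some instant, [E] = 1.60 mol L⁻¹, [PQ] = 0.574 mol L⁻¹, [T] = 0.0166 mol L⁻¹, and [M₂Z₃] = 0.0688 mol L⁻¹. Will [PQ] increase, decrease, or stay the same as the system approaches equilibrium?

Q = [PQ]²·[T] / ([E]·[M₂Z₃]²) = (0.574)²·(0.0166) / ((1.60)·(0.0688)²) = 0.722
Q = 0.722 = Keq; the system is at equilibrium.

stay the same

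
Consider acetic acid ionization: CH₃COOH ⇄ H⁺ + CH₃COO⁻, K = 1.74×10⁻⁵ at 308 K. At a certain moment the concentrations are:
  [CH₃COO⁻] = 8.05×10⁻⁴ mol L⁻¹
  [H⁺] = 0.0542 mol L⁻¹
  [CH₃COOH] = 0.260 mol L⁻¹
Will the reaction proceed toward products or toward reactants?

reverse (toward reactants)

Q = [H⁺]·[CH₃COO⁻] / [CH₃COOH] = (0.0542)·(8.05×10⁻⁴) / (0.260) = 1.68×10⁻⁴
Q = 1.68×10⁻⁴ > K = 1.74×10⁻⁵, so the reverse reaction proceeds.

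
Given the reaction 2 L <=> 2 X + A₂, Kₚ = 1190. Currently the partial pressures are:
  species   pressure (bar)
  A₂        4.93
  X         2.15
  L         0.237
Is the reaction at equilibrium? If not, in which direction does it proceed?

to the right

Qₚ = P(X)²·P(A₂) / P(L)² = (2.15)²·(4.93) / (0.237)² = 406
Qₚ = 406 < Kₚ = 1190, so the forward reaction proceeds.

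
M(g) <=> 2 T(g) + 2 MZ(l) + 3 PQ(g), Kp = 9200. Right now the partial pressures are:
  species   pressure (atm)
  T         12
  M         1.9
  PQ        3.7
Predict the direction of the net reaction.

to the right

(MZ is a pure liquid — omitted from Qp.)
Qp = P(T)²·P(PQ)³ / P(M) = (12)²·(3.7)³ / (1.9) = 3800
Qp = 3800 < Kp = 9200, so the forward reaction proceeds.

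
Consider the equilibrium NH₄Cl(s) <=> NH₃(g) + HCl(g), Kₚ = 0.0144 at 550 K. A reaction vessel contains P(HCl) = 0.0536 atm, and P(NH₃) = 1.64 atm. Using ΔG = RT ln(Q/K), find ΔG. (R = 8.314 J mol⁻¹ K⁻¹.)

(NH₄Cl is a pure solid — omitted from Qₚ.)
Qₚ = P(NH₃)·P(HCl) = (1.64)·(0.0536) = 0.0879
ΔG = RT ln(Qₚ/Kₚ) = (8.314 J mol⁻¹ K⁻¹)(550 K) × ln(0.0879/0.0144)
   = (4.573 kJ/mol)(1.809) = 8.27 kJ/mol
ΔG > 0, so the forward reaction is non-spontaneous (proceeds in reverse).

ΔG = 8.27 kJ/mol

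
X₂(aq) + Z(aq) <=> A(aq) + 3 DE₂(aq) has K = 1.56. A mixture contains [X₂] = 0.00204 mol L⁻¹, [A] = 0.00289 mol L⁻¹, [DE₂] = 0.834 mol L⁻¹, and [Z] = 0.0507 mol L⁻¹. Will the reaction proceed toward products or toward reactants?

Q = [A]·[DE₂]³ / ([X₂]·[Z]) = (0.00289)·(0.834)³ / ((0.00204)·(0.0507)) = 16.2
Q = 16.2 > K = 1.56, so the reverse reaction proceeds.

to the left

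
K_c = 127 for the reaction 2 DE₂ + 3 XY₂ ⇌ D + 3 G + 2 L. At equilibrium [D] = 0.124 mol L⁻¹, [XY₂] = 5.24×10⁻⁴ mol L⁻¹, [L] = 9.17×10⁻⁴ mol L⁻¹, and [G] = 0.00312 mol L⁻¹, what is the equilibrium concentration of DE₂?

At equilibrium, K_c = [D]·[G]³·[L]² / ([DE₂]²·[XY₂]³) = 127.
(0.124)·(0.00312)³·(9.17×10⁻⁴)² / (([DE₂])²·(5.24×10⁻⁴)³) = 127
[DE₂]² = 1.73×10⁻⁷ ⇒ [DE₂] = 4.16×10⁻⁴ mol L⁻¹

[DE₂] = 4.16×10⁻⁴ mol L⁻¹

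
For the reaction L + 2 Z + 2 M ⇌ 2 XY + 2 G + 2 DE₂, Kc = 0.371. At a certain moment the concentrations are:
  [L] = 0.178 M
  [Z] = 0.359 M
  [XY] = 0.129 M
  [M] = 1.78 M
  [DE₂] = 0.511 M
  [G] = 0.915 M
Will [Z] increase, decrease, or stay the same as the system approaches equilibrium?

decrease

Qc = [XY]²·[G]²·[DE₂]² / ([L]·[Z]²·[M]²) = (0.129)²·(0.915)²·(0.511)² / ((0.178)·(0.359)²·(1.78)²) = 0.0501
Qc = 0.0501 < Kc = 0.371: net forward reaction.
Z is a reactant, so it decreases.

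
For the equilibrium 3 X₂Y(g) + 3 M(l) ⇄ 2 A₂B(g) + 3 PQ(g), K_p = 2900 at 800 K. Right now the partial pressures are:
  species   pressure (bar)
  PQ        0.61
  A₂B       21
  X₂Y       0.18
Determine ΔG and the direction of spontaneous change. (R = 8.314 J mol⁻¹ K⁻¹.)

(M is a pure liquid — omitted from Q_p.)
Q_p = P(A₂B)²·P(PQ)³ / P(X₂Y)³ = (21)²·(0.61)³ / (0.18)³ = 17200
ΔG = RT ln(Q_p/K_p) = (8.314 J mol⁻¹ K⁻¹)(800 K) × ln(17200/2900)
   = (6.651 kJ/mol)(1.780) = 11.8 kJ/mol
ΔG > 0, so the forward reaction is non-spontaneous (proceeds in reverse).

ΔG = 11.8 kJ/mol; the forward reaction is non-spontaneous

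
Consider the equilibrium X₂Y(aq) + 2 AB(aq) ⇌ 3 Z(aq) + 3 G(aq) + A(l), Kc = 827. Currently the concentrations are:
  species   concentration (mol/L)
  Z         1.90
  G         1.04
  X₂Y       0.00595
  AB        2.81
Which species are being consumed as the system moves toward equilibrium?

(A is a pure liquid — omitted from Qc.)
Qc = [Z]³·[G]³ / ([X₂Y]·[AB]²) = (1.90)³·(1.04)³ / ((0.00595)·(2.81)²) = 164
Qc = 164 < Kc = 827: net forward reaction.

X₂Y, AB (reactants)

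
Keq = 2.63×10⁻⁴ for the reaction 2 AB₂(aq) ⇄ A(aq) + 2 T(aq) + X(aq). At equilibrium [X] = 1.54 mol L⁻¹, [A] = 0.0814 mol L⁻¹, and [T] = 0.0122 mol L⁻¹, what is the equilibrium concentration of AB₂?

At equilibrium, Keq = [A]·[T]²·[X] / [AB₂]² = 2.63×10⁻⁴.
(0.0814)·(0.0122)²·(1.54) / ([AB₂])² = 2.63×10⁻⁴
[AB₂]² = 0.0709 ⇒ [AB₂] = 0.266 mol L⁻¹

[AB₂] = 0.266 mol L⁻¹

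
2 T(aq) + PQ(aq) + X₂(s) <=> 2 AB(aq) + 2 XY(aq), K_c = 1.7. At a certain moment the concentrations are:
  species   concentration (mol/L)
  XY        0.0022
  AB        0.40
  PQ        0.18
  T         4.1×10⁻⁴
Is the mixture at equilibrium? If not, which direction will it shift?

no; Q > K, reaction proceeds in reverse

(X₂ is a pure solid — omitted from Q_c.)
Q_c = [AB]²·[XY]² / ([T]²·[PQ]) = (0.40)²·(0.0022)² / ((4.1×10⁻⁴)²·(0.18)) = 26
Q_c = 26 > K_c = 1.7: net reverse reaction.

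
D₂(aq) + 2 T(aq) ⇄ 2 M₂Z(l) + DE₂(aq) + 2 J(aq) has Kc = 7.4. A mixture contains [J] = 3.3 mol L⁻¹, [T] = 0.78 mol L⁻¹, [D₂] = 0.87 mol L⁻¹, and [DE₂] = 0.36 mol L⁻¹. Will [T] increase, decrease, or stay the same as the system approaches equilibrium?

(M₂Z is a pure liquid — omitted from Qc.)
Qc = [DE₂]·[J]² / ([D₂]·[T]²) = (0.36)·(3.3)² / ((0.87)·(0.78)²) = 7.4
Qc = 7.4 = Kc; the system is at equilibrium.

stay the same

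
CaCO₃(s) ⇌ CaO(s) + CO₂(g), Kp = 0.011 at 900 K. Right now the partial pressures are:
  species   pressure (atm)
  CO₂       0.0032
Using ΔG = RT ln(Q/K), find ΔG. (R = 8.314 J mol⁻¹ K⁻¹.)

ΔG = -9.24 kJ/mol

(CaCO₃, CaO are pure solids — omitted from Qp.)
Qp = P(CO₂) = 0.00320
ΔG = RT ln(Qp/Kp) = (8.314 J mol⁻¹ K⁻¹)(900 K) × ln(0.00320/0.011)
   = (7.483 kJ/mol)(-1.235) = -9.24 kJ/mol
ΔG < 0, so the forward reaction is spontaneous (proceeds forward).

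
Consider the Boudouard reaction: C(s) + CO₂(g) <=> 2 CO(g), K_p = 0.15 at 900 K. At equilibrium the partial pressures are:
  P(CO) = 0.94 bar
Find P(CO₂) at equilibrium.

P(CO₂) = 5.9 bar

(C is a pure solid — omitted from K_p.)
At equilibrium, K_p = P(CO)² / P(CO₂) = 0.15.
(0.94)² / (P(CO₂)) = 0.15
P(CO₂) = 5.89 = 5.9 bar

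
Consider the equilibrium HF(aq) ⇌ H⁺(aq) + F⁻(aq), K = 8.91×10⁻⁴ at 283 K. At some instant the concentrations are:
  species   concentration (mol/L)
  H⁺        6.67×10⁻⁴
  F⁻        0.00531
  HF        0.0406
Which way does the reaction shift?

Q = [H⁺]·[F⁻] / [HF] = (6.67×10⁻⁴)·(0.00531) / (0.0406) = 8.72×10⁻⁵
Q = 8.72×10⁻⁵ < K = 8.91×10⁻⁴, so the forward reaction proceeds.

toward products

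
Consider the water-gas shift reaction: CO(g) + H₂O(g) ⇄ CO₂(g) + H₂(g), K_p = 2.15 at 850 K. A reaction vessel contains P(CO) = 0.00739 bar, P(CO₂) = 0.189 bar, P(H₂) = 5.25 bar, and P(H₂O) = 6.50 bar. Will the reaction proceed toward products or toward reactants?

toward reactants

Q_p = P(CO₂)·P(H₂) / (P(CO)·P(H₂O)) = (0.189)·(5.25) / ((0.00739)·(6.50)) = 20.7
Q_p = 20.7 > K_p = 2.15, so the reverse reaction proceeds.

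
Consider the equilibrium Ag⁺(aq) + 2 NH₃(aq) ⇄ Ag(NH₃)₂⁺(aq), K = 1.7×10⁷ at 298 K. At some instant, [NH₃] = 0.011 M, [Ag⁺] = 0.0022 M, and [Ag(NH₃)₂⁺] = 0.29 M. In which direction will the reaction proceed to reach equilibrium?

Q = [Ag(NH₃)₂⁺] / ([Ag⁺]·[NH₃]²) = (0.29) / ((0.0022)·(0.011)²) = 1.1×10⁶
Q = 1.1×10⁶ < K = 1.7×10⁷, so the forward reaction proceeds.

to the right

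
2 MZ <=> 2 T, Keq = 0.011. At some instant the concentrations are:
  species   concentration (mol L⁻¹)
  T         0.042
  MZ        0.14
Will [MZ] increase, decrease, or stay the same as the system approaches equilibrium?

increase

Q = [T]² / [MZ]² = (0.042)² / (0.14)² = 0.090
Q = 0.090 > Keq = 0.011: net reverse reaction.
MZ is a reactant, so it increases.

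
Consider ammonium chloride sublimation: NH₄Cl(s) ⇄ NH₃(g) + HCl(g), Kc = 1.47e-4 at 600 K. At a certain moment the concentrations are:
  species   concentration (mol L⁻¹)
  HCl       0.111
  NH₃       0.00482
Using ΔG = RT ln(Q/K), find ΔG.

ΔG = 6.44 kJ/mol

(NH₄Cl is a pure solid — omitted from Qc.)
Qc = [NH₃]·[HCl] = (0.00482)·(0.111) = 5.35e-4
ΔG = RT ln(Qc/Kc) = (8.314 J mol⁻¹ K⁻¹)(600 K) × ln(5.35e-4/1.47e-4)
   = (4.988 kJ/mol)(1.292) = 6.44 kJ/mol
ΔG > 0, so the forward reaction is non-spontaneous (proceeds in reverse).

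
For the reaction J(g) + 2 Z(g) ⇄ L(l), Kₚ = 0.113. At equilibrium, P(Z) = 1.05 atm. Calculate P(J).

P(J) = 8.03 atm

(L is a pure liquid — omitted from Kₚ.)
At equilibrium, Kₚ = 1 / (P(J)·P(Z)²) = 0.113.
1 / ((P(J))·(1.05)²) = 0.113
P(J) = 8.03 atm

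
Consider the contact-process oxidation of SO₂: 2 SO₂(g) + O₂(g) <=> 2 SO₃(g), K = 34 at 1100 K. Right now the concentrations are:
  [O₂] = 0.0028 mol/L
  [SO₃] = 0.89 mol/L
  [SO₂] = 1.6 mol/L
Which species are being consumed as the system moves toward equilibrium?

SO₃ (products)

Q = [SO₃]² / ([SO₂]²·[O₂]) = (0.89)² / ((1.6)²·(0.0028)) = 110
Q = 110 > K = 34: net reverse reaction.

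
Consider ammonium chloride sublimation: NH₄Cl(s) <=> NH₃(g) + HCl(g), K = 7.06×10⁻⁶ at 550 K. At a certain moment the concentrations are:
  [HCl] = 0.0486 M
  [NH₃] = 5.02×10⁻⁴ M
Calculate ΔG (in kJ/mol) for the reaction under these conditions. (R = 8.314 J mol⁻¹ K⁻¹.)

ΔG = 5.67 kJ/mol

(NH₄Cl is a pure solid — omitted from Q.)
Q = [NH₃]·[HCl] = (5.02×10⁻⁴)·(0.0486) = 2.44×10⁻⁵
ΔG = RT ln(Q/K) = (8.314 J mol⁻¹ K⁻¹)(550 K) × ln(2.44×10⁻⁵/7.06×10⁻⁶)
   = (4.573 kJ/mol)(1.240) = 5.67 kJ/mol
ΔG > 0, so the forward reaction is non-spontaneous (proceeds in reverse).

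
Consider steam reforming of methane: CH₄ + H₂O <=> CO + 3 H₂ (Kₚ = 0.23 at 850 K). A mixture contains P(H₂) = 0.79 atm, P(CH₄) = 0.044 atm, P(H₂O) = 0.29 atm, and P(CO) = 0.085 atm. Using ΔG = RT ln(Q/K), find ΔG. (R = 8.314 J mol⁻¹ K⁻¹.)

ΔG = 18.8 kJ/mol

Qₚ = P(CO)·P(H₂)³ / (P(CH₄)·P(H₂O)) = (0.085)·(0.79)³ / ((0.044)·(0.29)) = 3.28
ΔG = RT ln(Qₚ/Kₚ) = (8.314 J mol⁻¹ K⁻¹)(850 K) × ln(3.28/0.23)
   = (7.067 kJ/mol)(2.658) = 18.8 kJ/mol
ΔG > 0, so the forward reaction is non-spontaneous (proceeds in reverse).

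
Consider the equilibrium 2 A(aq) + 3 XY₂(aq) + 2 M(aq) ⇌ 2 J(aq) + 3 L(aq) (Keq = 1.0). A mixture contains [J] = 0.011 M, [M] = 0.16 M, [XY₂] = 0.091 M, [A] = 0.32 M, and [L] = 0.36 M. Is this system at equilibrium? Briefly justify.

Q = [J]²·[L]³ / ([A]²·[XY₂]³·[M]²) = (0.011)²·(0.36)³ / ((0.32)²·(0.091)³·(0.16)²) = 2.9
Q = 2.9 > Keq = 1.0: net reverse reaction.

no; Q > K, reaction proceeds in reverse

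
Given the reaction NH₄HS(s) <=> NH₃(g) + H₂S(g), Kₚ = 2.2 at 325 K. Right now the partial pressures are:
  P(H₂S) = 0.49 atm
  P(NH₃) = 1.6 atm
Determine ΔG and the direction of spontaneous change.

(NH₄HS is a pure solid — omitted from Qₚ.)
Qₚ = P(NH₃)·P(H₂S) = (1.6)·(0.49) = 0.784
ΔG = RT ln(Qₚ/Kₚ) = (8.314 J mol⁻¹ K⁻¹)(325 K) × ln(0.784/2.2)
   = (2.702 kJ/mol)(-1.032) = -2.79 kJ/mol
ΔG < 0, so the forward reaction is spontaneous (proceeds forward).

ΔG = -2.79 kJ/mol; the forward reaction is spontaneous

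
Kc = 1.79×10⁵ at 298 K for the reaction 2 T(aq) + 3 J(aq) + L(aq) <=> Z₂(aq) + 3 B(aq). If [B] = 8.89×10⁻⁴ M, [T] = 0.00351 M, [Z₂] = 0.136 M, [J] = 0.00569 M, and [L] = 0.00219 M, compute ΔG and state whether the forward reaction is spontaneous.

ΔG = -5.53 kJ/mol; the forward reaction is spontaneous

Qc = [Z₂]·[B]³ / ([T]²·[J]³·[L]) = (0.136)·(8.89×10⁻⁴)³ / ((0.00351)²·(0.00569)³·(0.00219)) = 19200
ΔG = RT ln(Qc/Kc) = (8.314 J mol⁻¹ K⁻¹)(298 K) × ln(19200/1.79×10⁵)
   = (2.478 kJ/mol)(-2.232) = -5.53 kJ/mol
ΔG < 0, so the forward reaction is spontaneous (proceeds forward).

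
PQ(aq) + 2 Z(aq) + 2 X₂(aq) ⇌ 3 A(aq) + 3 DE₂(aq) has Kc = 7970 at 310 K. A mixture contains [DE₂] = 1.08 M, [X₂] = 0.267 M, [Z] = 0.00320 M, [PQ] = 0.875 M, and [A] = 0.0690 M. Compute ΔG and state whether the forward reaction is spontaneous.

ΔG = -6.47 kJ/mol; the forward reaction is spontaneous

Qc = [A]³·[DE₂]³ / ([PQ]·[Z]²·[X₂]²) = (0.0690)³·(1.08)³ / ((0.875)·(0.00320)²·(0.267)²) = 648
ΔG = RT ln(Qc/Kc) = (8.314 J mol⁻¹ K⁻¹)(310 K) × ln(648/7970)
   = (2.577 kJ/mol)(-2.510) = -6.47 kJ/mol
ΔG < 0, so the forward reaction is spontaneous (proceeds forward).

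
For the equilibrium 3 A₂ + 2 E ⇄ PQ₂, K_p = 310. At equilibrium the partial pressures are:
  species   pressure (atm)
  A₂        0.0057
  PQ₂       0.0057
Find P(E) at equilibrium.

P(E) = 10 atm

At equilibrium, K_p = P(PQ₂) / (P(A₂)³·P(E)²) = 310.
(0.0057) / ((0.0057)³·(P(E))²) = 310
P(E)² = 99.3 ⇒ P(E) = 10 atm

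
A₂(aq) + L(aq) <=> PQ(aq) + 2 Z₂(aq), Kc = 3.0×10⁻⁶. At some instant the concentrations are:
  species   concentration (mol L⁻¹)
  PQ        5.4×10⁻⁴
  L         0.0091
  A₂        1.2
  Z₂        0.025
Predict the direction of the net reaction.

in the reverse direction

Qc = [PQ]·[Z₂]² / ([A₂]·[L]) = (5.4×10⁻⁴)·(0.025)² / ((1.2)·(0.0091)) = 3.1×10⁻⁵
Qc = 3.1×10⁻⁵ > Kc = 3.0×10⁻⁶, so the reverse reaction proceeds.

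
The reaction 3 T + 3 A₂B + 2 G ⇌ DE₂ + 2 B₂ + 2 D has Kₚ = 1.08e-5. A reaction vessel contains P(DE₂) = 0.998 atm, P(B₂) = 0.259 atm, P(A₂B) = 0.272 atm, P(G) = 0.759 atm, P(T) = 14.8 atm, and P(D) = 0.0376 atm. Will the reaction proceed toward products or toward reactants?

Qₚ = P(DE₂)·P(B₂)²·P(D)² / (P(T)³·P(A₂B)³·P(G)²) = (0.998)·(0.259)²·(0.0376)² / ((14.8)³·(0.272)³·(0.759)²) = 2.52e-6
Qₚ = 2.52e-6 < Kₚ = 1.08e-5, so the forward reaction proceeds.

to the right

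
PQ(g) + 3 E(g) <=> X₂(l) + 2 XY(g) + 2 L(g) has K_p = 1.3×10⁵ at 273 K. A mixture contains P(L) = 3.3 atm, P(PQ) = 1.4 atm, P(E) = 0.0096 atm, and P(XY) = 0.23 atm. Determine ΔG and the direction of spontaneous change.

ΔG = 2.89 kJ/mol; the forward reaction is non-spontaneous

(X₂ is a pure liquid — omitted from Q_p.)
Q_p = P(XY)²·P(L)² / (P(PQ)·P(E)³) = (0.23)²·(3.3)² / ((1.4)·(0.0096)³) = 4.65×10⁵
ΔG = RT ln(Q_p/K_p) = (8.314 J mol⁻¹ K⁻¹)(273 K) × ln(4.65×10⁵/1.3×10⁵)
   = (2.270 kJ/mol)(1.275) = 2.89 kJ/mol
ΔG > 0, so the forward reaction is non-spontaneous (proceeds in reverse).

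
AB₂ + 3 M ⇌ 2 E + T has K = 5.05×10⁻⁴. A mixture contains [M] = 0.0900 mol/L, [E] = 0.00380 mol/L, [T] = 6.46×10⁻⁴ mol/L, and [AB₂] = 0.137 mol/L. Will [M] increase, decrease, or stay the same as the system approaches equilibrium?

Q = [E]²·[T] / ([AB₂]·[M]³) = (0.00380)²·(6.46×10⁻⁴) / ((0.137)·(0.0900)³) = 9.34×10⁻⁵
Q = 9.34×10⁻⁵ < K = 5.05×10⁻⁴: net forward reaction.
M is a reactant, so it decreases.

decrease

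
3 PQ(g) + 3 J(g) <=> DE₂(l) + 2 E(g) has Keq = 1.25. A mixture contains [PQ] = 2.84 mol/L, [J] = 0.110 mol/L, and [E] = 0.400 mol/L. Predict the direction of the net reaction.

(DE₂ is a pure liquid — omitted from Q.)
Q = [E]² / ([PQ]³·[J]³) = (0.400)² / ((2.84)³·(0.110)³) = 5.25
Q = 5.25 > Keq = 1.25, so the reverse reaction proceeds.

in the reverse direction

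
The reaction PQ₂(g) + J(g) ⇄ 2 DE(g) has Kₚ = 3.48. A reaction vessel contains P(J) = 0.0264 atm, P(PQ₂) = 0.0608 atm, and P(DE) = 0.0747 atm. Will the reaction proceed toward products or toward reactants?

Qₚ = P(DE)² / (P(PQ₂)·P(J)) = (0.0747)² / ((0.0608)·(0.0264)) = 3.48
Qₚ = 3.48 = Kₚ, so the system is already at equilibrium.

no net change (already at equilibrium)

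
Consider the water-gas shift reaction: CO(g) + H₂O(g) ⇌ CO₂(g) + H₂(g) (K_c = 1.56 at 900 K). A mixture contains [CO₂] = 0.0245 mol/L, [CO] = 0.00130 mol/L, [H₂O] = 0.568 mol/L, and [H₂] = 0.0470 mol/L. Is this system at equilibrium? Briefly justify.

yes, at equilibrium

Q_c = [CO₂]·[H₂] / ([CO]·[H₂O]) = (0.0245)·(0.0470) / ((0.00130)·(0.568)) = 1.56
Q_c = 1.56 = K_c; the system is at equilibrium.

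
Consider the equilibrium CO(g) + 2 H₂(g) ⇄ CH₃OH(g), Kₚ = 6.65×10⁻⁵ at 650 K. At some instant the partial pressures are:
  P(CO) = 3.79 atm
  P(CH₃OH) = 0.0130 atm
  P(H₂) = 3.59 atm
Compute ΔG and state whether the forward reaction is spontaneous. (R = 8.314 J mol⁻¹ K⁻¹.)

Qₚ = P(CH₃OH) / (P(CO)·P(H₂)²) = (0.0130) / ((3.79)·(3.59)²) = 2.66×10⁻⁴
ΔG = RT ln(Qₚ/Kₚ) = (8.314 J mol⁻¹ K⁻¹)(650 K) × ln(2.66×10⁻⁴/6.65×10⁻⁵)
   = (5.404 kJ/mol)(1.386) = 7.49 kJ/mol
ΔG > 0, so the forward reaction is non-spontaneous (proceeds in reverse).

ΔG = 7.49 kJ/mol; the forward reaction is non-spontaneous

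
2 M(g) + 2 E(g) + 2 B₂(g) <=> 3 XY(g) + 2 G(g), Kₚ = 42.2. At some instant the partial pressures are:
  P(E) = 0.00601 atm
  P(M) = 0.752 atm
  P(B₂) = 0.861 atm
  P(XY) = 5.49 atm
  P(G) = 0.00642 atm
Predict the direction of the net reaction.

Qₚ = P(XY)³·P(G)² / (P(M)²·P(E)²·P(B₂)²) = (5.49)³·(0.00642)² / ((0.752)²·(0.00601)²·(0.861)²) = 450
Qₚ = 450 > Kₚ = 42.2, so the reverse reaction proceeds.

in the reverse direction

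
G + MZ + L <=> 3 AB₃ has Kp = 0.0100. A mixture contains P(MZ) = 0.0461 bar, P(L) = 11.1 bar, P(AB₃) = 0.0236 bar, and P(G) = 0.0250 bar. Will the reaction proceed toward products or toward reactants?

forward (toward products)

Qp = P(AB₃)³ / (P(G)·P(MZ)·P(L)) = (0.0236)³ / ((0.0250)·(0.0461)·(11.1)) = 0.00103
Qp = 0.00103 < Kp = 0.0100, so the forward reaction proceeds.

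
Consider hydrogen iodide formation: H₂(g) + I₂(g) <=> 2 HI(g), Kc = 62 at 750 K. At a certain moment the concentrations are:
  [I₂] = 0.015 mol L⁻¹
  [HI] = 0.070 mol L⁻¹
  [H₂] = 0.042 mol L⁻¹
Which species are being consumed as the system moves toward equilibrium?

Qc = [HI]² / ([H₂]·[I₂]) = (0.070)² / ((0.042)·(0.015)) = 7.8
Qc = 7.8 < Kc = 62: net forward reaction.

H₂, I₂ (reactants)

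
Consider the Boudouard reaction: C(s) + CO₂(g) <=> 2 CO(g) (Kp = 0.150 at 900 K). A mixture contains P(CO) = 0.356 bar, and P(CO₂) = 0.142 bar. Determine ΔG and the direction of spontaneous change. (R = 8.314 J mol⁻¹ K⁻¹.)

ΔG = 13.3 kJ/mol; the forward reaction is non-spontaneous

(C is a pure solid — omitted from Qp.)
Qp = P(CO)² / P(CO₂) = (0.356)² / (0.142) = 0.893
ΔG = RT ln(Qp/Kp) = (8.314 J mol⁻¹ K⁻¹)(900 K) × ln(0.893/0.150)
   = (7.483 kJ/mol)(1.784) = 13.3 kJ/mol
ΔG > 0, so the forward reaction is non-spontaneous (proceeds in reverse).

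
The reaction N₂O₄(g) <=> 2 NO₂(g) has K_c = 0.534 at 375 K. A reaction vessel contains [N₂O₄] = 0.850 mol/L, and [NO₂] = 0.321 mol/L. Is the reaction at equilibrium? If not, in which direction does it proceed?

Q_c = [NO₂]² / [N₂O₄] = (0.321)² / (0.850) = 0.121
Q_c = 0.121 < K_c = 0.534, so the forward reaction proceeds.

in the forward direction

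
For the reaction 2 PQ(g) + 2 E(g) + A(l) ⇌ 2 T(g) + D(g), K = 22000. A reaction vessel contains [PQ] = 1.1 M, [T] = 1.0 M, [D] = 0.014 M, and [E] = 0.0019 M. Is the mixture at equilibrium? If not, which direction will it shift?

(A is a pure liquid — omitted from Q.)
Q = [T]²·[D] / ([PQ]²·[E]²) = (1.0)²·(0.014) / ((1.1)²·(0.0019)²) = 3200
Q = 3200 < K = 22000: net forward reaction.

no; Q < K, reaction proceeds forward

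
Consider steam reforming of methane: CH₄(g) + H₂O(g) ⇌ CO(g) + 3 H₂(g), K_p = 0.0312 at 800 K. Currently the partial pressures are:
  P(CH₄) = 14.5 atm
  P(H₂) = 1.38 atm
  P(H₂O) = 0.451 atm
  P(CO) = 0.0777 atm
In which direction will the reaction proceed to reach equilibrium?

neither direction; the system is at equilibrium

Q_p = P(CO)·P(H₂)³ / (P(CH₄)·P(H₂O)) = (0.0777)·(1.38)³ / ((14.5)·(0.451)) = 0.0312
Q_p = 0.0312 = K_p, so the system is already at equilibrium.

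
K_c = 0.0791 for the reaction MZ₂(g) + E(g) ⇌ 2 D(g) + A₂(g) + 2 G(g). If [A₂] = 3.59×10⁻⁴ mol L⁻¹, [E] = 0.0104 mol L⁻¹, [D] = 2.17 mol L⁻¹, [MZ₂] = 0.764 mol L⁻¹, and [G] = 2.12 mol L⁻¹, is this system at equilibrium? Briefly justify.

Q_c = [D]²·[A₂]·[G]² / ([MZ₂]·[E]) = (2.17)²·(3.59×10⁻⁴)·(2.12)² / ((0.764)·(0.0104)) = 0.956
Q_c = 0.956 > K_c = 0.0791: net reverse reaction.

no; Q > K, reaction proceeds in reverse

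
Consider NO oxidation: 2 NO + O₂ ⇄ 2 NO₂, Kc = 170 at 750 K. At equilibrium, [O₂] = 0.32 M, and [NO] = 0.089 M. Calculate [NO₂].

[NO₂] = 0.66 M

At equilibrium, Kc = [NO₂]² / ([NO]²·[O₂]) = 170.
([NO₂])² / ((0.089)²·(0.32)) = 170
[NO₂]² = 0.431 ⇒ [NO₂] = 0.66 M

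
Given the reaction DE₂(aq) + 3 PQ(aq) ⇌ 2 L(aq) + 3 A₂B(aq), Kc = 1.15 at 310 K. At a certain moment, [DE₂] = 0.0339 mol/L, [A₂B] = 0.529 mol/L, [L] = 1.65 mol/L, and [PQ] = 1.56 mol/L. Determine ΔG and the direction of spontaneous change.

ΔG = 2.58 kJ/mol; the forward reaction is non-spontaneous

Qc = [L]²·[A₂B]³ / ([DE₂]·[PQ]³) = (1.65)²·(0.529)³ / ((0.0339)·(1.56)³) = 3.13
ΔG = RT ln(Qc/Kc) = (8.314 J mol⁻¹ K⁻¹)(310 K) × ln(3.13/1.15)
   = (2.577 kJ/mol)(1.001) = 2.58 kJ/mol
ΔG > 0, so the forward reaction is non-spontaneous (proceeds in reverse).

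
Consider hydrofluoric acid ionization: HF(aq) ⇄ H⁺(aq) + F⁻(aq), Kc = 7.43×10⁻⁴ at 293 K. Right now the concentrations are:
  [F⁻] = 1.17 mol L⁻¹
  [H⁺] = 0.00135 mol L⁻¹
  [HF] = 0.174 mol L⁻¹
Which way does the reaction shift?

reverse (toward reactants)

Qc = [H⁺]·[F⁻] / [HF] = (0.00135)·(1.17) / (0.174) = 0.00908
Qc = 0.00908 > Kc = 7.43×10⁻⁴, so the reverse reaction proceeds.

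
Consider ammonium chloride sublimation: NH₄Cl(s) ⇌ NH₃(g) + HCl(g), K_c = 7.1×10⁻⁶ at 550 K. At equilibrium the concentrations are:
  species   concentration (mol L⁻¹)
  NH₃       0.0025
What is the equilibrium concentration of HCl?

(NH₄Cl is a pure solid — omitted from K_c.)
At equilibrium, K_c = [NH₃]·[HCl] = 7.1×10⁻⁶.
(0.0025)·([HCl]) = 7.1×10⁻⁶
[HCl] = 0.00284 = 0.0028 mol L⁻¹

[HCl] = 0.0028 mol L⁻¹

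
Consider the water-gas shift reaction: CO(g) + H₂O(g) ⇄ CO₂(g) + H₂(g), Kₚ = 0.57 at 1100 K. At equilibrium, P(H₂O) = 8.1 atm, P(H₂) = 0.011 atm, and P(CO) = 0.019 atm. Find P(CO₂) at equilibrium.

At equilibrium, Kₚ = P(CO₂)·P(H₂) / (P(CO)·P(H₂O)) = 0.57.
(P(CO₂))·(0.011) / ((0.019)·(8.1)) = 0.57
P(CO₂) = 7.97 = 8.0 atm

P(CO₂) = 8.0 atm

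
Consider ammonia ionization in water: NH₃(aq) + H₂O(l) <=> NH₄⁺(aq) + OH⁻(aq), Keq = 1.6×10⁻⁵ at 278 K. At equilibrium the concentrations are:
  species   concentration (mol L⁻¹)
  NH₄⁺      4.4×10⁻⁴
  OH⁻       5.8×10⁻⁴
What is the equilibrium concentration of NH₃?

(H₂O is a pure liquid — omitted from Keq.)
At equilibrium, Keq = [NH₄⁺]·[OH⁻] / [NH₃] = 1.6×10⁻⁵.
(4.4×10⁻⁴)·(5.8×10⁻⁴) / ([NH₃]) = 1.6×10⁻⁵
[NH₃] = 0.0160 = 0.016 mol L⁻¹

[NH₃] = 0.016 mol L⁻¹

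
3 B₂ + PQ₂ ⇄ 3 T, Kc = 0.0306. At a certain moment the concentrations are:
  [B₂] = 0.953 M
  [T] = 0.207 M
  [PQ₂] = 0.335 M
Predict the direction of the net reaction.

Qc = [T]³ / ([B₂]³·[PQ₂]) = (0.207)³ / ((0.953)³·(0.335)) = 0.0306
Qc = 0.0306 = Kc, so the system is already at equilibrium.

no net change (already at equilibrium)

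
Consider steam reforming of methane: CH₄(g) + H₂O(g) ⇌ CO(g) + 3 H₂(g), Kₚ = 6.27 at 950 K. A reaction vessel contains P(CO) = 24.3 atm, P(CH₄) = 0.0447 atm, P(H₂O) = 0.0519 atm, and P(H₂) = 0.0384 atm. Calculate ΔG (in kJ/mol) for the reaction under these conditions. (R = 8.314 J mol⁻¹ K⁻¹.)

Qₚ = P(CO)·P(H₂)³ / (P(CH₄)·P(H₂O)) = (24.3)·(0.0384)³ / ((0.0447)·(0.0519)) = 0.593
ΔG = RT ln(Qₚ/Kₚ) = (8.314 J mol⁻¹ K⁻¹)(950 K) × ln(0.593/6.27)
   = (7.898 kJ/mol)(-2.358) = -18.6 kJ/mol
ΔG < 0, so the forward reaction is spontaneous (proceeds forward).

ΔG = -18.6 kJ/mol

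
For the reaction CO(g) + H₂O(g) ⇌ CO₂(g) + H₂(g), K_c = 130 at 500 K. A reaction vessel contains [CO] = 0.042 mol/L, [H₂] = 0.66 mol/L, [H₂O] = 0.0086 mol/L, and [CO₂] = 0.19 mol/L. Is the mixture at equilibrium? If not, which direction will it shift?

no; Q > K, reaction proceeds in reverse

Q_c = [CO₂]·[H₂] / ([CO]·[H₂O]) = (0.19)·(0.66) / ((0.042)·(0.0086)) = 350
Q_c = 350 > K_c = 130: net reverse reaction.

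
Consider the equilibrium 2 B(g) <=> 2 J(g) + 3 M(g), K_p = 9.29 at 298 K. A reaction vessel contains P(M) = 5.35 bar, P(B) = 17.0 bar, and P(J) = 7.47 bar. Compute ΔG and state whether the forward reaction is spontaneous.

ΔG = 2.87 kJ/mol; the forward reaction is non-spontaneous

Q_p = P(J)²·P(M)³ / P(B)² = (7.47)²·(5.35)³ / (17.0)² = 29.6
ΔG = RT ln(Q_p/K_p) = (8.314 J mol⁻¹ K⁻¹)(298 K) × ln(29.6/9.29)
   = (2.478 kJ/mol)(1.159) = 2.87 kJ/mol
ΔG > 0, so the forward reaction is non-spontaneous (proceeds in reverse).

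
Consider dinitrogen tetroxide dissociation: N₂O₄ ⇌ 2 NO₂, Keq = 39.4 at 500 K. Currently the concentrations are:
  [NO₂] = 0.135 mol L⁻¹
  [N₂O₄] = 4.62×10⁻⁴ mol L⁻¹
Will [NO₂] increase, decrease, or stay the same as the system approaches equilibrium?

Q = [NO₂]² / [N₂O₄] = (0.135)² / (4.62×10⁻⁴) = 39.4
Q = 39.4 = Keq; the system is at equilibrium.

stay the same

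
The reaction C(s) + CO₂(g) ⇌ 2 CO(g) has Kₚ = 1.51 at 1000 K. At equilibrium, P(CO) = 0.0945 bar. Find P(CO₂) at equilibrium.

(C is a pure solid — omitted from Kₚ.)
At equilibrium, Kₚ = P(CO)² / P(CO₂) = 1.51.
(0.0945)² / (P(CO₂)) = 1.51
P(CO₂) = 0.00591 bar

P(CO₂) = 0.00591 bar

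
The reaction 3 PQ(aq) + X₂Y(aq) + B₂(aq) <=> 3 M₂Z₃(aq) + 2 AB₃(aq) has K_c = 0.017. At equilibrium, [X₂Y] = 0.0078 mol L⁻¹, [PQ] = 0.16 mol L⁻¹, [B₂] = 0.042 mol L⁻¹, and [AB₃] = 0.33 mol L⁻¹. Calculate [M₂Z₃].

At equilibrium, K_c = [M₂Z₃]³·[AB₃]² / ([PQ]³·[X₂Y]·[B₂]) = 0.017.
([M₂Z₃])³·(0.33)² / ((0.16)³·(0.0078)·(0.042)) = 0.017
[M₂Z₃]³ = 2.09e-7 ⇒ [M₂Z₃] = 0.0059 mol L⁻¹

[M₂Z₃] = 0.0059 mol L⁻¹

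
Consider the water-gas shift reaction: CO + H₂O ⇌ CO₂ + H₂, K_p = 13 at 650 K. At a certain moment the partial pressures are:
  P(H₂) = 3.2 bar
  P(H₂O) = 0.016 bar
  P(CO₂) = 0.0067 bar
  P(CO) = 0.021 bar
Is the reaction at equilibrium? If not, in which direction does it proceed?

Q_p = P(CO₂)·P(H₂) / (P(CO)·P(H₂O)) = (0.0067)·(3.2) / ((0.021)·(0.016)) = 64
Q_p = 64 > K_p = 13, so the reverse reaction proceeds.

toward reactants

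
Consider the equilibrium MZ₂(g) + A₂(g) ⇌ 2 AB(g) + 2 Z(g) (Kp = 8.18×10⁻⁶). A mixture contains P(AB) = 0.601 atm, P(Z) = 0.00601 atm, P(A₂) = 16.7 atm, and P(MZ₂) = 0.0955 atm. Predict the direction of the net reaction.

at equilibrium

Qp = P(AB)²·P(Z)² / (P(MZ₂)·P(A₂)) = (0.601)²·(0.00601)² / ((0.0955)·(16.7)) = 8.18×10⁻⁶
Qp = 8.18×10⁻⁶ = Kp, so the system is already at equilibrium.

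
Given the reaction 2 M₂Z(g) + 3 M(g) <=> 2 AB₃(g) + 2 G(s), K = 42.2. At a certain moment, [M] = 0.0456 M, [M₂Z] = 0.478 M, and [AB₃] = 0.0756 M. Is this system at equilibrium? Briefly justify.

no; Q > K, reaction proceeds in reverse

(G is a pure solid — omitted from Q.)
Q = [AB₃]² / ([M₂Z]²·[M]³) = (0.0756)² / ((0.478)²·(0.0456)³) = 264
Q = 264 > K = 42.2: net reverse reaction.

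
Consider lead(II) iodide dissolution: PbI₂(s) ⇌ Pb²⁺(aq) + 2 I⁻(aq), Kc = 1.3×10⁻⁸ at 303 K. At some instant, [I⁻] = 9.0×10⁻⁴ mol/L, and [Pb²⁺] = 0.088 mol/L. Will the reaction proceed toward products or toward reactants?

to the left

(PbI₂ is a pure solid — omitted from Qc.)
Qc = [Pb²⁺]·[I⁻]² = (0.088)·(9.0×10⁻⁴)² = 7.1×10⁻⁸
Qc = 7.1×10⁻⁸ > Kc = 1.3×10⁻⁸, so the reverse reaction proceeds.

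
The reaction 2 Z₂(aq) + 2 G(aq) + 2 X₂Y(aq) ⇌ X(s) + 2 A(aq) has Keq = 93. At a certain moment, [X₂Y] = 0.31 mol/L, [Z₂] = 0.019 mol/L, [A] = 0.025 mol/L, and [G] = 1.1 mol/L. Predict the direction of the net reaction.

(X is a pure solid — omitted from Q.)
Q = [A]² / ([Z₂]²·[G]²·[X₂Y]²) = (0.025)² / ((0.019)²·(1.1)²·(0.31)²) = 15
Q = 15 < Keq = 93, so the forward reaction proceeds.

forward (toward products)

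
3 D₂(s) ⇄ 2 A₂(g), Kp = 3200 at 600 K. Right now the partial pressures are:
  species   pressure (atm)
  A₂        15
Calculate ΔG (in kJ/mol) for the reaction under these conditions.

ΔG = -13.2 kJ/mol

(D₂ is a pure solid — omitted from Qp.)
Qp = P(A₂)² = (15)² = 225
ΔG = RT ln(Qp/Kp) = (8.314 J mol⁻¹ K⁻¹)(600 K) × ln(225/3200)
   = (4.988 kJ/mol)(-2.655) = -13.2 kJ/mol
ΔG < 0, so the forward reaction is spontaneous (proceeds forward).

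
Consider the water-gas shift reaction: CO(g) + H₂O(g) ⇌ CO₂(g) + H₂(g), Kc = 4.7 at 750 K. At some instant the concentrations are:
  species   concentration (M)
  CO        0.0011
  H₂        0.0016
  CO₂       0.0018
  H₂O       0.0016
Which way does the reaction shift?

Qc = [CO₂]·[H₂] / ([CO]·[H₂O]) = (0.0018)·(0.0016) / ((0.0011)·(0.0016)) = 1.6
Qc = 1.6 < Kc = 4.7, so the forward reaction proceeds.

toward products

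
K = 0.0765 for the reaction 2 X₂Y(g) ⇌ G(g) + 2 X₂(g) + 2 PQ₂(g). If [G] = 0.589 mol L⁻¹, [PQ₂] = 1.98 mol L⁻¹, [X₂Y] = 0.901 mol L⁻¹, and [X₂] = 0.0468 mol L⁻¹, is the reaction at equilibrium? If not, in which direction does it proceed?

Q = [G]·[X₂]²·[PQ₂]² / [X₂Y]² = (0.589)·(0.0468)²·(1.98)² / (0.901)² = 0.00623
Q = 0.00623 < K = 0.0765, so the forward reaction proceeds.

to the right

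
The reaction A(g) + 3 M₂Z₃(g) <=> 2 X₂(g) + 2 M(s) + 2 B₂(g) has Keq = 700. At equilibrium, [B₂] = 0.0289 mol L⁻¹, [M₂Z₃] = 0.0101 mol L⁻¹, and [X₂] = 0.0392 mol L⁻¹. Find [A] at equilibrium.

[A] = 0.00178 mol L⁻¹

(M is a pure solid — omitted from Keq.)
At equilibrium, Keq = [X₂]²·[B₂]² / ([A]·[M₂Z₃]³) = 700.
(0.0392)²·(0.0289)² / (([A])·(0.0101)³) = 700
[A] = 0.00178 mol L⁻¹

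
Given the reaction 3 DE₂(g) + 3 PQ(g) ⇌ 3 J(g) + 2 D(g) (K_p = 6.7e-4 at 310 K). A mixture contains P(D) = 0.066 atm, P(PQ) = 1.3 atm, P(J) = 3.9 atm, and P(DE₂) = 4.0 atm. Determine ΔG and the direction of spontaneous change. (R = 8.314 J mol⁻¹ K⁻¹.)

ΔG = 2.60 kJ/mol; the forward reaction is non-spontaneous

Q_p = P(J)³·P(D)² / (P(DE₂)³·P(PQ)³) = (3.9)³·(0.066)² / ((4.0)³·(1.3)³) = 0.00184
ΔG = RT ln(Q_p/K_p) = (8.314 J mol⁻¹ K⁻¹)(310 K) × ln(0.00184/6.7e-4)
   = (2.577 kJ/mol)(1.010) = 2.60 kJ/mol
ΔG > 0, so the forward reaction is non-spontaneous (proceeds in reverse).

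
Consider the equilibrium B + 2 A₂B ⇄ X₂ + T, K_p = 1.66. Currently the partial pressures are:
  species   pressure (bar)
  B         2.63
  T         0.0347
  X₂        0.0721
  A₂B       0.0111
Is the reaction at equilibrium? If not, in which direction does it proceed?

to the left

Q_p = P(X₂)·P(T) / (P(B)·P(A₂B)²) = (0.0721)·(0.0347) / ((2.63)·(0.0111)²) = 7.72
Q_p = 7.72 > K_p = 1.66, so the reverse reaction proceeds.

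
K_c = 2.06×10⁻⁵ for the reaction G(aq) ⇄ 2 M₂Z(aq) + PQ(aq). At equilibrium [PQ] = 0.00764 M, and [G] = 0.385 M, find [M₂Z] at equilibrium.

At equilibrium, K_c = [M₂Z]²·[PQ] / [G] = 2.06×10⁻⁵.
([M₂Z])²·(0.00764) / (0.385) = 2.06×10⁻⁵
[M₂Z]² = 0.00104 ⇒ [M₂Z] = 0.0322 M

[M₂Z] = 0.0322 M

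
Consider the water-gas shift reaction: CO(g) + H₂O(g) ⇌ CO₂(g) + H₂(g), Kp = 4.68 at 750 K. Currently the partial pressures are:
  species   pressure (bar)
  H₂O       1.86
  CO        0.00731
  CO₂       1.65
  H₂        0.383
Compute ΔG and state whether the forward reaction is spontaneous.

ΔG = 14.3 kJ/mol; the forward reaction is non-spontaneous

Qp = P(CO₂)·P(H₂) / (P(CO)·P(H₂O)) = (1.65)·(0.383) / ((0.00731)·(1.86)) = 46.5
ΔG = RT ln(Qp/Kp) = (8.314 J mol⁻¹ K⁻¹)(750 K) × ln(46.5/4.68)
   = (6.236 kJ/mol)(2.296) = 14.3 kJ/mol
ΔG > 0, so the forward reaction is non-spontaneous (proceeds in reverse).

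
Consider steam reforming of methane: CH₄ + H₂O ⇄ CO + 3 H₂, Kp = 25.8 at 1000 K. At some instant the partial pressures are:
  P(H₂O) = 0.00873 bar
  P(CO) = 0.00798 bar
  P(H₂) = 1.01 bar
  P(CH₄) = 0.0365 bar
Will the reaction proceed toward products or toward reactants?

Qp = P(CO)·P(H₂)³ / (P(CH₄)·P(H₂O)) = (0.00798)·(1.01)³ / ((0.0365)·(0.00873)) = 25.8
Qp = 25.8 = Kp, so the system is already at equilibrium.

at equilibrium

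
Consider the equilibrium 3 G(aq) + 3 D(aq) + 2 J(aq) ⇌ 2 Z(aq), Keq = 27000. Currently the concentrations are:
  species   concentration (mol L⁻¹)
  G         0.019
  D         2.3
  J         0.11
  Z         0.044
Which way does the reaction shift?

Q = [Z]² / ([G]³·[D]³·[J]²) = (0.044)² / ((0.019)³·(2.3)³·(0.11)²) = 1900
Q = 1900 < Keq = 27000, so the forward reaction proceeds.

toward products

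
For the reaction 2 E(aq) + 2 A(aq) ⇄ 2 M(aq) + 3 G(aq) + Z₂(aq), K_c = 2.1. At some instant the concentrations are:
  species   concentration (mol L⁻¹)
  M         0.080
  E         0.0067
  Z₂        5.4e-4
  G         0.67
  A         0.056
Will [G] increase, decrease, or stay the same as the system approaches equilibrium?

Q_c = [M]²·[G]³·[Z₂] / ([E]²·[A]²) = (0.080)²·(0.67)³·(5.4e-4) / ((0.0067)²·(0.056)²) = 7.4
Q_c = 7.4 > K_c = 2.1: net reverse reaction.
G is a product, so it decreases.

decrease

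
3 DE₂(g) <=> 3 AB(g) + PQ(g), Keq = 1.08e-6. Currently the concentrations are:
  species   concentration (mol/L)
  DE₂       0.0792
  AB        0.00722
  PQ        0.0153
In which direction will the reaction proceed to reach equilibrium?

Q = [AB]³·[PQ] / [DE₂]³ = (0.00722)³·(0.0153) / (0.0792)³ = 1.16e-5
Q = 1.16e-5 > Keq = 1.08e-6, so the reverse reaction proceeds.

to the left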